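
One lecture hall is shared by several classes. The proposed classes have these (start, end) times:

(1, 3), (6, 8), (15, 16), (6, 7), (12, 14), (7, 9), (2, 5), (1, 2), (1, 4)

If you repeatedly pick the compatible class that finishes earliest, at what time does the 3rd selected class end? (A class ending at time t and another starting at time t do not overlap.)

7

Sort by end time and greedily take each interval whose start is ≥ the last chosen end.
Sorted by end: (1,2)  (1,3)  (1,4)  (2,5)  (6,7)  (6,8)  (7,9)  (12,14)  (15,16)
take (1,2); take (2,5); take (6,7); skip (6,8); take (7,9); take (12,14); take (15,16).
Selected: (1,2) (2,5) (6,7) (7,9) (12,14) (15,16)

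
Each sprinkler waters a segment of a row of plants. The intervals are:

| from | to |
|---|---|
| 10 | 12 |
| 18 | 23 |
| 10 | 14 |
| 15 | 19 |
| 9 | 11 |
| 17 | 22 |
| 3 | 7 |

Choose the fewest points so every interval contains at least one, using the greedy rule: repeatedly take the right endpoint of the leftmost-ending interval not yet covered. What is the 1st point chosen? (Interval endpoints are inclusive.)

By right end: [3,7]  [9,11]  [10,12]  [10,14]  [15,19]  [17,22]  [18,23]
[3,7] uncovered → point at 7; [9,11] uncovered → point at 11; [15,19] uncovered → point at 19.
Points: 7, 11, 19 (3 total).

7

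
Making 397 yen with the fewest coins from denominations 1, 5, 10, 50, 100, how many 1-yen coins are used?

2

Use the largest denomination that fits, subtract, and repeat.
397 = 3×100 + 1×50 + 4×10 + 1×5 + 2×1
Count of 1: 2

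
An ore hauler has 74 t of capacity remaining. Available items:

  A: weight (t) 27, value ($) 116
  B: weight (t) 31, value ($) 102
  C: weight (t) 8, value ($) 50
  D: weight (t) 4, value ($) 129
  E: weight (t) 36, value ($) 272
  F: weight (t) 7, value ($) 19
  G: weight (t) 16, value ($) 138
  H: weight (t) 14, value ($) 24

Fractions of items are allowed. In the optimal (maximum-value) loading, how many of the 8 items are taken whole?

Sort by value per unit weight and fill in that order.
Order: D (129/4=32.25) > G (138/16=8.62) > E (272/36=7.56) > C (50/8=6.25) > A (116/27=4.30) > B (102/31=3.29) > F (19/7=2.71) > H (24/14=1.71)
Fill: take D (4 @ 129) → take G (16 @ 138) → take E (36 @ 272) → take C (8 @ 50) → take 10/27 of A → 42.96; 74/74 used.
4 item(s) taken whole; one partial (take 10/27 of A).

4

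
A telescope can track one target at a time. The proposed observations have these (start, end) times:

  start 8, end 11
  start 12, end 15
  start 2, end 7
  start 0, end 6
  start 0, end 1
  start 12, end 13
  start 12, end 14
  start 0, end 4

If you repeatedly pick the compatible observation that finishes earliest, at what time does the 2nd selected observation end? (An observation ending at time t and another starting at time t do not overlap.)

Sorted by end: (0,1)  (0,4)  (0,6)  (2,7)  (8,11)  (12,13)  (12,14)  (12,15)
take (0,1); skip (0,4); skip (0,6); take (2,7); take (8,11); take (12,13); skip (12,15).
Selected: (0,1) (2,7) (8,11) (12,13)

7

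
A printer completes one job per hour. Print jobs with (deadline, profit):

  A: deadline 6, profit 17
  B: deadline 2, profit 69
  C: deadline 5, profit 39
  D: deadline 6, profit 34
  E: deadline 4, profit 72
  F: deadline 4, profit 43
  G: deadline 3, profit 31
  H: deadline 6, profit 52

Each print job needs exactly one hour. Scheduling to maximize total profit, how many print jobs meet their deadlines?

6

Sort by profit descending; place each in the latest free slot ≤ its deadline.
By profit: E(d4,72), B(d2,69), H(d6,52), F(d4,43), C(d5,39), D(d6,34), G(d3,31), A(d6,17)
E→slot 4; B→slot 2; H→slot 6; F→slot 3; C→slot 5; D→slot 1; G skipped; A skipped.
6 of 8 scheduled.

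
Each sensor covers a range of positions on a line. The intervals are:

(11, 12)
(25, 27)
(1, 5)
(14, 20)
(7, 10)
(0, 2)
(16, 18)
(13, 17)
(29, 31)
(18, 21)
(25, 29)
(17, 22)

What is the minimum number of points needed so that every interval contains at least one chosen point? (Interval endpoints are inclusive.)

Process intervals by earliest right end; each time one isn't hit yet, stab at its right endpoint.
By right end: [0,2]  [1,5]  [7,10]  [11,12]  [13,17]  [16,18]  [14,20]  [18,21]  [17,22]  [25,27]  [25,29]  [29,31]
[0,2] uncovered → point at 2; [7,10] uncovered → point at 10; [11,12] uncovered → point at 12; [13,17] uncovered → point at 17; [18,21] uncovered → point at 21; [25,27] uncovered → point at 27; [29,31] uncovered → point at 31.
Points: 2, 10, 12, 17, 21, 27, 31 (7 total).

7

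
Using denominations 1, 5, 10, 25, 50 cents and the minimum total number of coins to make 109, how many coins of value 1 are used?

Greedy: take as many of the largest coin as possible, then repeat with the remainder.
109 − 2×50→9 − 1×5→4 − 4×1→0
Count of 1: 4

4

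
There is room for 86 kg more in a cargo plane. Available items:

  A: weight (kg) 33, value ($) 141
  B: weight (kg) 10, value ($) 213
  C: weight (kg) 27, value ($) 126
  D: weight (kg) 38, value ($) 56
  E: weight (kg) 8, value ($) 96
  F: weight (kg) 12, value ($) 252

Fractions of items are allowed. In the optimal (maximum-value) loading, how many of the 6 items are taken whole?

Greedy by value/weight ratio, highest first.
Ratios (sorted): B 21.30, F 21.00, E 12.00, C 4.67, A 4.27, D 1.47
take B (10 @ 213); take F (12 @ 252); take E (8 @ 96); take C (27 @ 126); take 29/33 of A → 123.91. Capacity used 86/86.
4 item(s) taken whole; one partial (take 29/33 of A).

4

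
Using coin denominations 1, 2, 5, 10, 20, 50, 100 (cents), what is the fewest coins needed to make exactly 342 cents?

Use the largest denomination that fits, subtract, and repeat.
342 − 3×100→42 − 2×20→2 − 1×2→0
Total coins = 3 + 2 + 1 = 6

6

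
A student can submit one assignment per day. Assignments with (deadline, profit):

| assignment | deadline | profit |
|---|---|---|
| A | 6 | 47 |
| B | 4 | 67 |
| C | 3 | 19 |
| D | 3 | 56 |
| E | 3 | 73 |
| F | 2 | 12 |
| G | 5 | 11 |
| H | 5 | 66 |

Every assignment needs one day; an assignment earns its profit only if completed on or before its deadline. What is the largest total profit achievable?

328

Profit order: E=73 B=67 H=66 D=56 A=47 C=19 F=12 G=11
Assign: E→slot 3, B→slot 4, H→slot 5, D→slot 2, A→slot 6, C→slot 1, F skipped, G skipped.
Slots: [1:C] [2:D] [3:E] [4:B] [5:H] [6:A]
Profit = 19 + 56 + 73 + 67 + 66 + 47 = 328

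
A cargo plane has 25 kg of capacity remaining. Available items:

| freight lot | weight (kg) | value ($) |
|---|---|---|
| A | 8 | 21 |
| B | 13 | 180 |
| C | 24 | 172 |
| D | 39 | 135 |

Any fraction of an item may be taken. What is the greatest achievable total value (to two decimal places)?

Sort by value per unit weight and fill in that order.
Ratios (sorted): B 13.85, C 7.17, D 3.46, A 2.62
take B (13 @ 180); take 12/24 of C → 86.00. Capacity used 25/25.
Total value = 266.00

266.00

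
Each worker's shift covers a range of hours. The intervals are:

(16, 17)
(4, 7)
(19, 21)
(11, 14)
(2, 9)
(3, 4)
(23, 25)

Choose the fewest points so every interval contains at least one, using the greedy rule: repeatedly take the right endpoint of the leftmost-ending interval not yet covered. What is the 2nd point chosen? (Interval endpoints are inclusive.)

By right end: [3,4]  [4,7]  [2,9]  [11,14]  [16,17]  [19,21]  [23,25]
[3,4] uncovered → point at 4; [11,14] uncovered → point at 14; [16,17] uncovered → point at 17; [19,21] uncovered → point at 21; [23,25] uncovered → point at 25.
Points: 4, 14, 17, 21, 25 (5 total).

14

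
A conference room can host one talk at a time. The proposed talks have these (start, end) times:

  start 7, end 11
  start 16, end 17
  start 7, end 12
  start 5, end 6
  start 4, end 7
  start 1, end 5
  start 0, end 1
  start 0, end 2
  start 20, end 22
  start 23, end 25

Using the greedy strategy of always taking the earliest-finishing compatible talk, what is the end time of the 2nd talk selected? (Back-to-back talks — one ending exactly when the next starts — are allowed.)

5

By end time: (0,1), (0,2), (1,5), (5,6), (4,7), (7,11), (7,12), (16,17), (20,22), (23,25).
Pick (0,1); next start ≥ 1 → (1,5); next start ≥ 5 → (5,6); next start ≥ 6 → (7,11); next start ≥ 11 → (16,17); next start ≥ 17 → (20,22); next start ≥ 22 → (23,25).
Selected: (0,1) (1,5) (5,6) (7,11) (16,17) (20,22) (23,25)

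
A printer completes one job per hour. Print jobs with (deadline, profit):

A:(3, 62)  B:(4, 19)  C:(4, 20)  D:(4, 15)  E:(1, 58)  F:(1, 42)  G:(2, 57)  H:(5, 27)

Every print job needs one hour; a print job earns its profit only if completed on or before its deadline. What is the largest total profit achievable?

224

Take jobs in profit order; each goes to the latest open slot no later than its deadline.
Profit order: A=62 E=58 G=57 F=42 H=27 C=20 B=19 D=15
Assign: A→slot 3, E→slot 1, G→slot 2, F skipped, H→slot 5, C→slot 4, B skipped, D skipped.
Slots: [1:E] [2:G] [3:A] [4:C] [5:H]
Profit = 58 + 57 + 62 + 20 + 27 = 224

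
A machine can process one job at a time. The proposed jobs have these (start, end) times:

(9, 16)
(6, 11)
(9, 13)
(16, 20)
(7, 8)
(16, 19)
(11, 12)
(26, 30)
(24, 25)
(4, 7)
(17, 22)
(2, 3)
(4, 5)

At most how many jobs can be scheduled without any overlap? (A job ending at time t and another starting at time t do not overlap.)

7

Sorted by end: (2,3)  (4,5)  (4,7)  (7,8)  (6,11)  (11,12)  (9,13)  (9,16)  (16,19)  (16,20)  (17,22)  (24,25)  (26,30)
take (2,3); take (4,5); take (7,8); skip (6,11); take (11,12); take (16,19); skip (16,20); take (24,25); take (26,30).
Selected 7 jobs.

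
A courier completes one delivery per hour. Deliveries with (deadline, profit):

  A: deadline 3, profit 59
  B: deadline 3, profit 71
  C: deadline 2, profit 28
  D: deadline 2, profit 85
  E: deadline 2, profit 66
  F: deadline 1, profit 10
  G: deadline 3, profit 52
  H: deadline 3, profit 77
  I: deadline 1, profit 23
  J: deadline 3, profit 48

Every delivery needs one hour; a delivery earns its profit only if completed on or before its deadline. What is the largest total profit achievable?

233

Take jobs in profit order; each goes to the latest open slot no later than its deadline.
By profit: D(d2,85), H(d3,77), B(d3,71), E(d2,66), A(d3,59), G(d3,52), J(d3,48), C(d2,28), I(d1,23), F(d1,10)
D→slot 2; H→slot 3; B→slot 1; E skipped; A skipped; G skipped; J skipped; C skipped; I skipped; F skipped.
Profit = 71 + 85 + 77 = 233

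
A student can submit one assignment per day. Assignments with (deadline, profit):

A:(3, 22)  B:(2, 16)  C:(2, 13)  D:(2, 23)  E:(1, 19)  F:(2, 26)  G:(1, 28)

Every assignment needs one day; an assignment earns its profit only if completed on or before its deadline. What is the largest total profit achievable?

Sort by profit descending; place each in the latest free slot ≤ its deadline.
By profit: G(d1,28), F(d2,26), D(d2,23), A(d3,22), E(d1,19), B(d2,16), C(d2,13)
G→slot 1; F→slot 2; D skipped; A→slot 3; E skipped; B skipped; C skipped.
Profit = 28 + 26 + 22 = 76

76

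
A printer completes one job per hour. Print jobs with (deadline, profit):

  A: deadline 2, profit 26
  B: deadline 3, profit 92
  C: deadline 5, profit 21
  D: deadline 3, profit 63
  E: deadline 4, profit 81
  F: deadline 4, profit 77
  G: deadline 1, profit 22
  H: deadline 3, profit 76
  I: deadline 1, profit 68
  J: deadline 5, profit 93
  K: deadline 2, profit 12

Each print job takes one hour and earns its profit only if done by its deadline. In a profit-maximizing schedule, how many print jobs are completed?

Sort by profit descending; place each in the latest free slot ≤ its deadline.
Profit order: J=93 B=92 E=81 F=77 H=76 I=68 D=63 A=26 G=22 C=21 K=12
Assign: J→slot 5, B→slot 3, E→slot 4, F→slot 2, H→slot 1, I skipped, D skipped, A skipped, G skipped, C skipped, K skipped.
Slots: [1:H] [2:F] [3:B] [4:E] [5:J]
5 of 11 scheduled.

5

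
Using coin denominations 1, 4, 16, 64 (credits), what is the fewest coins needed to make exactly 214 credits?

Use the largest denomination that fits, subtract, and repeat.
214 − 3×64→22 − 1×16→6 − 1×4→2 − 2×1→0
Total coins = 3 + 1 + 1 + 2 = 7

7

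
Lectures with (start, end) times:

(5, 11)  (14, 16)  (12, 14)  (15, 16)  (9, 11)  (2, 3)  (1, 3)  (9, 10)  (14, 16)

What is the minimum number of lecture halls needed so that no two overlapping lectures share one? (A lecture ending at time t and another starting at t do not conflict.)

3

The answer is the maximum number of intervals overlapping at any instant.
Events (time:±→running): 1:+→1 2:+→2 3:-→1 3:-→0 5:+→1 9:+→2 9:+→3 … peak 3.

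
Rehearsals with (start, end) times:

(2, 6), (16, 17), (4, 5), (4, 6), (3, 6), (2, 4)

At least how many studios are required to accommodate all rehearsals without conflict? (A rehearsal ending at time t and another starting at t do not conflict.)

The answer is the maximum number of intervals overlapping at any instant.
Events (time:±→running): 2:+→1 2:+→2 3:+→3 4:-→2 4:+→3 4:+→4 … peak 4.

4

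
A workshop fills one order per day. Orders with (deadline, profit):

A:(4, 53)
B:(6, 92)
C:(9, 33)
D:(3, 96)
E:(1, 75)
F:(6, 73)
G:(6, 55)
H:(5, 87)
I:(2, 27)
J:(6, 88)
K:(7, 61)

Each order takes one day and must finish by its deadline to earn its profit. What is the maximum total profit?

605

Take jobs in profit order; each goes to the latest open slot no later than its deadline.
Profit order: D=96 B=92 J=88 H=87 E=75 F=73 K=61 G=55 A=53 C=33 I=27
Assign: D→slot 3, B→slot 6, J→slot 5, H→slot 4, E→slot 1, F→slot 2, K→slot 7, G skipped, A skipped, C→slot 9, I skipped.
Slots: [1:E] [2:F] [3:D] [4:H] [5:J] [6:B] [7:K] [9:C]
Profit = 75 + 73 + 96 + 87 + 88 + 92 + 61 + 33 = 605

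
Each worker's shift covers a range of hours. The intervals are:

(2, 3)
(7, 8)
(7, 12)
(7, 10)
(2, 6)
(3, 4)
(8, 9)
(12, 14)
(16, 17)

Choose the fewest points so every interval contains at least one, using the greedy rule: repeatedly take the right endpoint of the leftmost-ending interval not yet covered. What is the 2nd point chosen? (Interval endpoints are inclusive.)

8

Sort by right endpoint; whenever an interval is uncovered, place a point at its right end.
By right end: [2,3]  [3,4]  [2,6]  [7,8]  [8,9]  [7,10]  [7,12]  [12,14]  [16,17]
[2,3] uncovered → point at 3; [7,8] uncovered → point at 8; [12,14] uncovered → point at 14; [16,17] uncovered → point at 17.
Points: 3, 8, 14, 17 (4 total).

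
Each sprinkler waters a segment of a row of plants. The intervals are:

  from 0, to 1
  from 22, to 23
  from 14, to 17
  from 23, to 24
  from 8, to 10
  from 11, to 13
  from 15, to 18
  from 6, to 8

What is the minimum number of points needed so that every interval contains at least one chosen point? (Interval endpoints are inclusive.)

5

Process intervals by earliest right end; each time one isn't hit yet, stab at its right endpoint.
Sorted: [0,1] [6,8] [8,10] [11,13] [14,17] [15,18] [22,23] [23,24]
{[0,1]} hit by 1; {[6,8],[8,10]} hit by 8; {[11,13]} hit by 13; {[14,17],[15,18]} hit by 17; {[22,23],[23,24]} hit by 23.
Points: 1, 8, 13, 17, 23 (5 total).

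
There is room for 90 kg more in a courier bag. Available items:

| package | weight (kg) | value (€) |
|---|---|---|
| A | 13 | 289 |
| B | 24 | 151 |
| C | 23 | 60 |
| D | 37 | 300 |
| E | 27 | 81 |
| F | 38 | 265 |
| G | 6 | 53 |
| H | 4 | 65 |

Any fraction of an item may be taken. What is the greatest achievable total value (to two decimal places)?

Order: A (289/13=22.23) > H (65/4=16.25) > G (53/6=8.83) > D (300/37=8.11) > F (265/38=6.97) > B (151/24=6.29) > E (81/27=3.00) > C (60/23=2.61)
Fill: take A (13 @ 289) → take H (4 @ 65) → take G (6 @ 53) → take D (37 @ 300) → take 30/38 of F → 209.21; 90/90 used.
Total value = 916.21

916.21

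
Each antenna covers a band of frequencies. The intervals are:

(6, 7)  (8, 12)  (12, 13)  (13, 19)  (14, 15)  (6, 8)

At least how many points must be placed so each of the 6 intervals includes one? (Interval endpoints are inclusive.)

Sort by right endpoint; whenever an interval is uncovered, place a point at its right end.
By right end: [6,7]  [6,8]  [8,12]  [12,13]  [14,15]  [13,19]
[6,7] uncovered → point at 7; [8,12] uncovered → point at 12; [14,15] uncovered → point at 15.
Points: 7, 12, 15 (3 total).

3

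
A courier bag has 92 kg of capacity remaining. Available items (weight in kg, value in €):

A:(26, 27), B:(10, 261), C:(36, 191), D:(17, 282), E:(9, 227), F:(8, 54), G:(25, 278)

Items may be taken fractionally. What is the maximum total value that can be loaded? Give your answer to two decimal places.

1224.03

Order: B (261/10=26.10) > E (227/9=25.22) > D (282/17=16.59) > G (278/25=11.12) > F (54/8=6.75) > C (191/36=5.31) > A (27/26=1.04)
Fill: take B (10 @ 261) → take E (9 @ 227) → take D (17 @ 282) → take G (25 @ 278) → take F (8 @ 54) → take 23/36 of C → 122.03; 92/92 used.
Total value = 1224.03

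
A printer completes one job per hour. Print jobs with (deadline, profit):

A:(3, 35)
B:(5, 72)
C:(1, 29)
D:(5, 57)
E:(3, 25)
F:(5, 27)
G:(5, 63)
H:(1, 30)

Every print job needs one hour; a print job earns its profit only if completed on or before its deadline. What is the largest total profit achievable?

257

Profit order: B=72 G=63 D=57 A=35 H=30 C=29 F=27 E=25
Assign: B→slot 5, G→slot 4, D→slot 3, A→slot 2, H→slot 1, C skipped, F skipped, E skipped.
Slots: [1:H] [2:A] [3:D] [4:G] [5:B]
Profit = 30 + 35 + 57 + 63 + 72 = 257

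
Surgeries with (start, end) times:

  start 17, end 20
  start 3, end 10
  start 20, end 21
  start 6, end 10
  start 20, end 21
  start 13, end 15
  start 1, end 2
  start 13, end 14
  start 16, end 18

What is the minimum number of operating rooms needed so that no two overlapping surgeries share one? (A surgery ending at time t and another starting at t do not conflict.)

2

Events (time:±→running): 1:+→1 2:-→0 3:+→1 6:+→2 … peak 2.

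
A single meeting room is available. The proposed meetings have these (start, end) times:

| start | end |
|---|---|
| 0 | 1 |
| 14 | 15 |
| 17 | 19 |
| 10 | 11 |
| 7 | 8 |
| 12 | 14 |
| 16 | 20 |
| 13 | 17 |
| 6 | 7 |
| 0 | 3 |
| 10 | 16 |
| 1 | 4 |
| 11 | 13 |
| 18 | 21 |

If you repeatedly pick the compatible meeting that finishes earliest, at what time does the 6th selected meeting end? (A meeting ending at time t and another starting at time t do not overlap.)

Order by finish time; keep every interval that doesn't clash with the previous kept one.
Sorted by end: (0,1)  (0,3)  (1,4)  (6,7)  (7,8)  (10,11)  (11,13)  (12,14)  (14,15)  (10,16)  (13,17)  (17,19)  (16,20)  (18,21)
take (0,1); take (1,4); take (6,7); take (7,8); take (10,11); take (11,13); skip (12,14); take (14,15); skip (13,17); take (17,19).
Selected: (0,1) (1,4) (6,7) (7,8) (10,11) (11,13) (14,15) (17,19)

13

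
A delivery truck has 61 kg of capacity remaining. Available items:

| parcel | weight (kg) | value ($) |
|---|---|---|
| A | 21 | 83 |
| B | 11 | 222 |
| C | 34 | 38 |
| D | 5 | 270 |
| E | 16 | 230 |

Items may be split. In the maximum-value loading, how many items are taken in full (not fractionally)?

4

Ratios (sorted): D 54.00, B 20.18, E 14.38, A 3.95, C 1.12
take D (5 @ 270); take B (11 @ 222); take E (16 @ 230); take A (21 @ 83); take 8/34 of C → 8.94. Capacity used 61/61.
4 item(s) taken whole; one partial (take 8/34 of C).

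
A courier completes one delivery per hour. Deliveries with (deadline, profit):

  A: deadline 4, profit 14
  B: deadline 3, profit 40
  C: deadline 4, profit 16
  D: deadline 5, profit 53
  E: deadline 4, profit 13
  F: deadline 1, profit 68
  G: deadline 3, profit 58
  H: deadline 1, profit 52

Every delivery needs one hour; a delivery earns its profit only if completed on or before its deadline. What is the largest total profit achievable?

235

Take jobs in profit order; each goes to the latest open slot no later than its deadline.
Profit order: F=68 G=58 D=53 H=52 B=40 C=16 A=14 E=13
Assign: F→slot 1, G→slot 3, D→slot 5, H skipped, B→slot 2, C→slot 4, A skipped, E skipped.
Slots: [1:F] [2:B] [3:G] [4:C] [5:D]
Profit = 68 + 40 + 58 + 16 + 53 = 235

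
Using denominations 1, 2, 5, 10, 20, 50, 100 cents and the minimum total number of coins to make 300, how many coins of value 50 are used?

Greedy: take as many of the largest coin as possible, then repeat with the remainder.
300 = 3×100
Count of 50: 0

0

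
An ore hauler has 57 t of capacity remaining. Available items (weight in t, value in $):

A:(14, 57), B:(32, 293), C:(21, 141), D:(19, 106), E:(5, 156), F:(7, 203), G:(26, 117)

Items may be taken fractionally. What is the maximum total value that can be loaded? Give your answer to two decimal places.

Greedy by value/weight ratio, highest first.
Order: E (156/5=31.20) > F (203/7=29.00) > B (293/32=9.16) > C (141/21=6.71) > D (106/19=5.58) > G (117/26=4.50) > A (57/14=4.07)
Fill: take E (5 @ 156) → take F (7 @ 203) → take B (32 @ 293) → take 13/21 of C → 87.29; 57/57 used.
Total value = 739.29

739.29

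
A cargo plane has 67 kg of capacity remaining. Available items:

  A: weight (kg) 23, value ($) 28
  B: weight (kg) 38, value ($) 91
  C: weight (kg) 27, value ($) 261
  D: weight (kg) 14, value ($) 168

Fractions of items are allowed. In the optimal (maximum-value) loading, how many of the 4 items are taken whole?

Sort by value per unit weight and fill in that order.
Order: D (168/14=12.00) > C (261/27=9.67) > B (91/38=2.39) > A (28/23=1.22)
Fill: take D (14 @ 168) → take C (27 @ 261) → take 26/38 of B → 62.26; 67/67 used.
2 item(s) taken whole; one partial (take 26/38 of B).

2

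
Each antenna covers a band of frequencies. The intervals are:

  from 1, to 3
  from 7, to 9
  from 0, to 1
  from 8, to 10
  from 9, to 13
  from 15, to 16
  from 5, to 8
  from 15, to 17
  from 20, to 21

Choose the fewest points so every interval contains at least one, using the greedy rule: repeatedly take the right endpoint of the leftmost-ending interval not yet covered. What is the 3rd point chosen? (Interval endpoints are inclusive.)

13

Sorted: [0,1] [1,3] [5,8] [7,9] [8,10] [9,13] [15,16] [15,17] [20,21]
{[0,1],[1,3]} hit by 1; {[5,8],[7,9],[8,10]} hit by 8; {[9,13]} hit by 13; {[15,16],[15,17]} hit by 16; {[20,21]} hit by 21.
Points: 1, 8, 13, 16, 21 (5 total).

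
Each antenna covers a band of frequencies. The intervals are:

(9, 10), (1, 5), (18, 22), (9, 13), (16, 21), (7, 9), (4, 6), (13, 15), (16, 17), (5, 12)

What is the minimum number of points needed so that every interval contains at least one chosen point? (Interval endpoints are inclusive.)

Sorted: [1,5] [4,6] [7,9] [9,10] [5,12] [9,13] [13,15] [16,17] [16,21] [18,22]
{[1,5],[4,6]} hit by 5; {[7,9],[9,10],[5,12],[9,13]} hit by 9; {[13,15]} hit by 15; {[16,17],[16,21]} hit by 17; {[18,22]} hit by 22.
Points: 5, 9, 15, 17, 22 (5 total).

5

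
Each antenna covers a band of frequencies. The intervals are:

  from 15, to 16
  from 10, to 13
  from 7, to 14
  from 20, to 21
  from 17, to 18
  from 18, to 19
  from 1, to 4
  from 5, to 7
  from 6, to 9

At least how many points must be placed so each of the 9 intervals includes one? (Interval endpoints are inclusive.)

Sorted: [1,4] [5,7] [6,9] [10,13] [7,14] [15,16] [17,18] [18,19] [20,21]
{[1,4]} hit by 4; {[5,7],[6,9]} hit by 7; {[10,13],[7,14]} hit by 13; {[15,16]} hit by 16; {[17,18],[18,19]} hit by 18; {[20,21]} hit by 21.
Points: 4, 7, 13, 16, 18, 21 (6 total).

6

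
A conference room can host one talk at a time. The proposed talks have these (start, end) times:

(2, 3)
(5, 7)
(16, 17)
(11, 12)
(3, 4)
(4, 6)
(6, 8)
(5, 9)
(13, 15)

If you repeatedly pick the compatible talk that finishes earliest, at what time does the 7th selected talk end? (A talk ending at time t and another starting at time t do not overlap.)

17

Order by finish time; keep every interval that doesn't clash with the previous kept one.
Sorted by end: (2,3)  (3,4)  (4,6)  (5,7)  (6,8)  (5,9)  (11,12)  (13,15)  (16,17)
take (2,3); take (3,4); take (4,6); take (6,8); take (11,12); take (13,15); take (16,17).
Selected: (2,3) (3,4) (4,6) (6,8) (11,12) (13,15) (16,17)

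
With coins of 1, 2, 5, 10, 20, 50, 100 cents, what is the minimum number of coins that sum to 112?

3

112 − 1×100→12 − 1×10→2 − 1×2→0
Total coins = 1 + 1 + 1 = 3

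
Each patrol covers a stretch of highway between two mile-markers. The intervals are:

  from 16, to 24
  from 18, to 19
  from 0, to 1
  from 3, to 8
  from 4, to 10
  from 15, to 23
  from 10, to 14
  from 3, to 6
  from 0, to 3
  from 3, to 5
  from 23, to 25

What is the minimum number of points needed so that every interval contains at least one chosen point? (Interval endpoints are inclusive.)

Sort by right endpoint; whenever an interval is uncovered, place a point at its right end.
Sorted: [0,1] [0,3] [3,5] [3,6] [3,8] [4,10] [10,14] [18,19] [15,23] [16,24] [23,25]
{[0,1],[0,3]} hit by 1; {[3,5],[3,6],[3,8],[4,10]} hit by 5; {[10,14]} hit by 14; {[18,19],[15,23],[16,24]} hit by 19; {[23,25]} hit by 25.
Points: 1, 5, 14, 19, 25 (5 total).

5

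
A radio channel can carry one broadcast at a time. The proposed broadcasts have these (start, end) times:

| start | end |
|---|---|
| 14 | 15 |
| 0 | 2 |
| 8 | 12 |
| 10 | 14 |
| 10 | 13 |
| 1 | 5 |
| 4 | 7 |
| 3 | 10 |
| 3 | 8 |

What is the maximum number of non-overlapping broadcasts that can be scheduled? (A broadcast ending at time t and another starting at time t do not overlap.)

4

Sort by end time and greedily take each interval whose start is ≥ the last chosen end.
By end time: (0,2), (1,5), (4,7), (3,8), (3,10), (8,12), (10,13), (10,14), (14,15).
Pick (0,2); next start ≥ 2 → (4,7); next start ≥ 7 → (8,12); next start ≥ 12 → (14,15).
Selected 4 broadcasts.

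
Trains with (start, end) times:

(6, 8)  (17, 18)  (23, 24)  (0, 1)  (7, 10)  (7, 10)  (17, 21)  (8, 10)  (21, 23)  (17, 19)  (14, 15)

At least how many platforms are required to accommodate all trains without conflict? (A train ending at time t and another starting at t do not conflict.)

3

The answer is the maximum number of intervals overlapping at any instant.
Events (time:±→running): 0:+→1 1:-→0 6:+→1 7:+→2 7:+→3 … peak 3.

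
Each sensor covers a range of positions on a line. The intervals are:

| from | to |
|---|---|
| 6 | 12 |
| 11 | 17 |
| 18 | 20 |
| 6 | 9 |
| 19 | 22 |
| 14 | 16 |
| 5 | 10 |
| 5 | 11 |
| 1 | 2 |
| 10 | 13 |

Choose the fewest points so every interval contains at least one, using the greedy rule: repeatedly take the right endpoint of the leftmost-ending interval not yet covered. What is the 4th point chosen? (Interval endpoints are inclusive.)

16

By right end: [1,2]  [6,9]  [5,10]  [5,11]  [6,12]  [10,13]  [14,16]  [11,17]  [18,20]  [19,22]
[1,2] uncovered → point at 2; [6,9] uncovered → point at 9; [10,13] uncovered → point at 13; [14,16] uncovered → point at 16; [18,20] uncovered → point at 20.
Points: 2, 9, 13, 16, 20 (5 total).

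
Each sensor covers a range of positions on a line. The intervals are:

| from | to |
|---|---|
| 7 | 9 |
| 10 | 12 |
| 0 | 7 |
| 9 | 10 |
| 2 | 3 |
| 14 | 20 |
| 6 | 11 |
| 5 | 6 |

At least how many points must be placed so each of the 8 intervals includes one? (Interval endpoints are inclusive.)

Sorted: [2,3] [5,6] [0,7] [7,9] [9,10] [6,11] [10,12] [14,20]
{[2,3]} hit by 3; {[5,6],[0,7]} hit by 6; {[7,9],[9,10],[6,11]} hit by 9; {[10,12]} hit by 12; {[14,20]} hit by 20.
Points: 3, 6, 9, 12, 20 (5 total).

5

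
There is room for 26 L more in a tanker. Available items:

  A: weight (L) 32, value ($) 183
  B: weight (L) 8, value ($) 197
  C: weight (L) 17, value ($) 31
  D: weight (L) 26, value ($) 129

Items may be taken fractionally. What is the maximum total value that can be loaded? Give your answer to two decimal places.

299.94

Greedy by value/weight ratio, highest first.
Ratios (sorted): B 24.62, A 5.72, D 4.96, C 1.82
take B (8 @ 197); take 18/32 of A → 102.94. Capacity used 26/26.
Total value = 299.94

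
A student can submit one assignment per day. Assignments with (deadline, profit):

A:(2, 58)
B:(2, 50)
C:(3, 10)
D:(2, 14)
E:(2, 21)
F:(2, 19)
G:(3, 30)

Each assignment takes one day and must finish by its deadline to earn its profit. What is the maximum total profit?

138

Sort by profit descending; place each in the latest free slot ≤ its deadline.
Profit order: A=58 B=50 G=30 E=21 F=19 D=14 C=10
Assign: A→slot 2, B→slot 1, G→slot 3, E skipped, F skipped, D skipped, C skipped.
Slots: [1:B] [2:A] [3:G]
Profit = 50 + 58 + 30 = 138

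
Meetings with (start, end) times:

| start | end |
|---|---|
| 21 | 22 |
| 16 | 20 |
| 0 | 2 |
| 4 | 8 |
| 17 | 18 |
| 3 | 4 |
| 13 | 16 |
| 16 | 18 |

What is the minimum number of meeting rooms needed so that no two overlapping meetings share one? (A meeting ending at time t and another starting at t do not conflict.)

The answer is the maximum number of intervals overlapping at any instant.
starts: [0, 3, 4, 13, 16, 16, 17, 21]
ends:   [2, 4, 8, 16, 18, 18, 20, 22]
s0→1 e2→0 s3→1 e4→0 s4→1 e8→0 s13→1 e16→0 s16→1 s16→2 s17→3  — peak 3.

3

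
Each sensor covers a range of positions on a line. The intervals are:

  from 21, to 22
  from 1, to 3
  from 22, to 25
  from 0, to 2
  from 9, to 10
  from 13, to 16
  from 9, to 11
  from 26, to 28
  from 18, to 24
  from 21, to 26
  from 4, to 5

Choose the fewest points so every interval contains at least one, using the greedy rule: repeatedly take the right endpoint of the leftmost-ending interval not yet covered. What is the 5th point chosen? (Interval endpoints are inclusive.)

Sorted: [0,2] [1,3] [4,5] [9,10] [9,11] [13,16] [21,22] [18,24] [22,25] [21,26] [26,28]
{[0,2],[1,3]} hit by 2; {[4,5]} hit by 5; {[9,10],[9,11]} hit by 10; {[13,16]} hit by 16; {[21,22],[18,24],[22,25],[21,26]} hit by 22; {[26,28]} hit by 28.
Points: 2, 5, 10, 16, 22, 28 (6 total).

22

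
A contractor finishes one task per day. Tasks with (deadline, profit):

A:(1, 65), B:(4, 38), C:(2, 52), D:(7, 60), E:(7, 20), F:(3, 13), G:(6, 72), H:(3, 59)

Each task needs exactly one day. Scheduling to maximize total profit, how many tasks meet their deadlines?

7

Take jobs in profit order; each goes to the latest open slot no later than its deadline.
By profit: G(d6,72), A(d1,65), D(d7,60), H(d3,59), C(d2,52), B(d4,38), E(d7,20), F(d3,13)
G→slot 6; A→slot 1; D→slot 7; H→slot 3; C→slot 2; B→slot 4; E→slot 5; F skipped.
7 of 8 scheduled.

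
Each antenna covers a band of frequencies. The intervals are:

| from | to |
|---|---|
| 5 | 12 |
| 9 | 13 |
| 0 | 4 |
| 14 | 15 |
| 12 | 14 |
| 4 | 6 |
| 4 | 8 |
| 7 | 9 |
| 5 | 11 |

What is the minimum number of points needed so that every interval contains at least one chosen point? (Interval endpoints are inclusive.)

3

Process intervals by earliest right end; each time one isn't hit yet, stab at its right endpoint.
Sorted: [0,4] [4,6] [4,8] [7,9] [5,11] [5,12] [9,13] [12,14] [14,15]
{[0,4],[4,6],[4,8]} hit by 4; {[7,9],[5,11],[5,12],[9,13]} hit by 9; {[12,14],[14,15]} hit by 14.
Points: 4, 9, 14 (3 total).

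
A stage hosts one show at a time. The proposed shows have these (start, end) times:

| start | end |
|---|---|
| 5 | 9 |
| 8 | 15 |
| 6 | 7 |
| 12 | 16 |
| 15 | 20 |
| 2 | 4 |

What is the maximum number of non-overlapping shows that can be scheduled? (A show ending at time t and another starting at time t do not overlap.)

4

By end time: (2,4), (6,7), (5,9), (8,15), (12,16), (15,20).
Pick (2,4); next start ≥ 4 → (6,7); next start ≥ 7 → (8,15); next start ≥ 15 → (15,20).
Selected 4 shows.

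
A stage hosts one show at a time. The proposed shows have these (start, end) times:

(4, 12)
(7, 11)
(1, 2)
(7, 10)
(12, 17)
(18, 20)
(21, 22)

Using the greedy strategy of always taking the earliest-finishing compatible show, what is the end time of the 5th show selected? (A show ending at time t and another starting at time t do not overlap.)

22

By end time: (1,2), (7,10), (7,11), (4,12), (12,17), (18,20), (21,22).
Pick (1,2); next start ≥ 2 → (7,10); next start ≥ 10 → (12,17); next start ≥ 17 → (18,20); next start ≥ 20 → (21,22).
Selected: (1,2) (7,10) (12,17) (18,20) (21,22)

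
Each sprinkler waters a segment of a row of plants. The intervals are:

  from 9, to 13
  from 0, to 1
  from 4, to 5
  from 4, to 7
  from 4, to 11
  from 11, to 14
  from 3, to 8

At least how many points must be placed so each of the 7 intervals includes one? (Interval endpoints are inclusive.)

Sort by right endpoint; whenever an interval is uncovered, place a point at its right end.
By right end: [0,1]  [4,5]  [4,7]  [3,8]  [4,11]  [9,13]  [11,14]
[0,1] uncovered → point at 1; [4,5] uncovered → point at 5; [9,13] uncovered → point at 13.
Points: 1, 5, 13 (3 total).

3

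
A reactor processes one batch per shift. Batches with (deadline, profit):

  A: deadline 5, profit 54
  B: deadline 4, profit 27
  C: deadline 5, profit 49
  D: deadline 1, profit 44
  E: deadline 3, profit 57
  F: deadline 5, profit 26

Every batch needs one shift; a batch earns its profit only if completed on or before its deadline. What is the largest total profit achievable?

Profit order: E=57 A=54 C=49 D=44 B=27 F=26
Assign: E→slot 3, A→slot 5, C→slot 4, D→slot 1, B→slot 2, F skipped.
Slots: [1:D] [2:B] [3:E] [4:C] [5:A]
Profit = 44 + 27 + 57 + 49 + 54 = 231

231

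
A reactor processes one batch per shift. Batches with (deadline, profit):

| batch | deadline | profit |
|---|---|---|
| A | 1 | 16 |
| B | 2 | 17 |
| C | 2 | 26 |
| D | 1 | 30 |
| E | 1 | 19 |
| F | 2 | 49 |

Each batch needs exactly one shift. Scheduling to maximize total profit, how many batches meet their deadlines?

Take jobs in profit order; each goes to the latest open slot no later than its deadline.
By profit: F(d2,49), D(d1,30), C(d2,26), E(d1,19), B(d2,17), A(d1,16)
F→slot 2; D→slot 1; C skipped; E skipped; B skipped; A skipped.
2 of 6 scheduled.

2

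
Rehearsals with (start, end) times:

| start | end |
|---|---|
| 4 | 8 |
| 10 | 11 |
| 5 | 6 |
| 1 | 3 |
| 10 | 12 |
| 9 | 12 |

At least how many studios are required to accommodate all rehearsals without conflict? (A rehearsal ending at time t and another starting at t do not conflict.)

starts: [1, 4, 5, 9, 10, 10]
ends:   [3, 6, 8, 11, 12, 12]
s1→1 e3→0 s4→1 s5→2 e6→1 e8→0 s9→1 s10→2 s10→3  — peak 3.

3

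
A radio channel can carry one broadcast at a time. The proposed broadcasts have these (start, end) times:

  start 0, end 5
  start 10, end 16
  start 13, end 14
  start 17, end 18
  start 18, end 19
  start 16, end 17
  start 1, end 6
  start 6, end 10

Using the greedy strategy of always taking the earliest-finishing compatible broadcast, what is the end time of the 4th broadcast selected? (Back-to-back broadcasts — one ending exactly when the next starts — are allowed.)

17

Order by finish time; keep every interval that doesn't clash with the previous kept one.
By end time: (0,5), (1,6), (6,10), (13,14), (10,16), (16,17), (17,18), (18,19).
Pick (0,5); next start ≥ 5 → (6,10); next start ≥ 10 → (13,14); next start ≥ 14 → (16,17); next start ≥ 17 → (17,18); next start ≥ 18 → (18,19).
Selected: (0,5) (6,10) (13,14) (16,17) (17,18) (18,19)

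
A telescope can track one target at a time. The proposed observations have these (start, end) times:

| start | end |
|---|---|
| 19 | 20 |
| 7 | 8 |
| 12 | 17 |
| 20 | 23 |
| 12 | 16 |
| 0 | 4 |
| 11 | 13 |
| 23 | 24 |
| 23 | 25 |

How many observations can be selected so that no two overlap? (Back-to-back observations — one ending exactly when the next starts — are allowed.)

6

Sort by end time and greedily take each interval whose start is ≥ the last chosen end.
Sorted by end: (0,4)  (7,8)  (11,13)  (12,16)  (12,17)  (19,20)  (20,23)  (23,24)  (23,25)
take (0,4); take (7,8); take (11,13); take (19,20); take (20,23); take (23,24).
Selected 6 observations.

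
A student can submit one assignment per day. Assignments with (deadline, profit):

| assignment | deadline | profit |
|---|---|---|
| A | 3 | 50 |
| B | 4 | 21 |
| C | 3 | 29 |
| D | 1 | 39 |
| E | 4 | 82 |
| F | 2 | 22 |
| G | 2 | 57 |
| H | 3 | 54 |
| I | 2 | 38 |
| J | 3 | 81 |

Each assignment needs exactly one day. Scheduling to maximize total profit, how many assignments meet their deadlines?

4

Sort by profit descending; place each in the latest free slot ≤ its deadline.
Profit order: E=82 J=81 G=57 H=54 A=50 D=39 I=38 C=29 F=22 B=21
Assign: E→slot 4, J→slot 3, G→slot 2, H→slot 1, A skipped, D skipped, I skipped, C skipped, F skipped, B skipped.
Slots: [1:H] [2:G] [3:J] [4:E]
4 of 10 scheduled.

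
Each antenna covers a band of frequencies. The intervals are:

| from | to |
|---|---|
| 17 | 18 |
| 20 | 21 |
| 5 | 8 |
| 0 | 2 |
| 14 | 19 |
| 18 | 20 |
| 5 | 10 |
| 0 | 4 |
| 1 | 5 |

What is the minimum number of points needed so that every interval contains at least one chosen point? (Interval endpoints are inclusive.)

By right end: [0,2]  [0,4]  [1,5]  [5,8]  [5,10]  [17,18]  [14,19]  [18,20]  [20,21]
[0,2] uncovered → point at 2; [5,8] uncovered → point at 8; [17,18] uncovered → point at 18; [20,21] uncovered → point at 21.
Points: 2, 8, 18, 21 (4 total).

4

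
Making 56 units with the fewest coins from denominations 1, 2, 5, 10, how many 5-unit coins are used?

1

Use the largest denomination that fits, subtract, and repeat.
56 = 5×10 + 1×5 + 1×1
Count of 5: 1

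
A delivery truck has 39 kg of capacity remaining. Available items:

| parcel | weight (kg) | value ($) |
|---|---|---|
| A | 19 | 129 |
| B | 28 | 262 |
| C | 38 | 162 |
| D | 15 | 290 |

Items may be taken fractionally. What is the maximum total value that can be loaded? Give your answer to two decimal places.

Ratios (sorted): D 19.33, B 9.36, A 6.79, C 4.26
take D (15 @ 290); take 24/28 of B → 224.57. Capacity used 39/39.
Total value = 514.57

514.57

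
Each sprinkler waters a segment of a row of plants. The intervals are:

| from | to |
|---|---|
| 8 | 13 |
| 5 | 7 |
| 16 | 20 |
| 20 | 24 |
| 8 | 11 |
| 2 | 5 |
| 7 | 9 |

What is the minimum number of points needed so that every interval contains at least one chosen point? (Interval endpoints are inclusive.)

3

Process intervals by earliest right end; each time one isn't hit yet, stab at its right endpoint.
By right end: [2,5]  [5,7]  [7,9]  [8,11]  [8,13]  [16,20]  [20,24]
[2,5] uncovered → point at 5; [7,9] uncovered → point at 9; [16,20] uncovered → point at 20.
Points: 5, 9, 20 (3 total).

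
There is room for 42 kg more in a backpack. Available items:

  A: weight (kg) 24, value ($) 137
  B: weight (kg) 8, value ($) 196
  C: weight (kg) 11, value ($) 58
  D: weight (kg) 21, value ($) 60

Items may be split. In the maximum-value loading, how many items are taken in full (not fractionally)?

Greedy by value/weight ratio, highest first.
Order: B (196/8=24.50) > A (137/24=5.71) > C (58/11=5.27) > D (60/21=2.86)
Fill: take B (8 @ 196) → take A (24 @ 137) → take 10/11 of C → 52.73; 42/42 used.
2 item(s) taken whole; one partial (take 10/11 of C).

2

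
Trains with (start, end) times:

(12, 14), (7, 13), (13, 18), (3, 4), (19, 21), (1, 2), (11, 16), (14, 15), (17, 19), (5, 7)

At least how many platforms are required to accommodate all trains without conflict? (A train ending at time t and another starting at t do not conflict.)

Events (time:±→running): 1:+→1 2:-→0 3:+→1 4:-→0 5:+→1 7:-→0 7:+→1 11:+→2 12:+→3 … peak 3.

3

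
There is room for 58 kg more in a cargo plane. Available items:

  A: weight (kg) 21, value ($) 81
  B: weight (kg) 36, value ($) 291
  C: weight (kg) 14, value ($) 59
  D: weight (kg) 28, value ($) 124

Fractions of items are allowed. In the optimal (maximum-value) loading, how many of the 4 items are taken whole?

1

Ratios (sorted): B 8.08, D 4.43, C 4.21, A 3.86
take B (36 @ 291); take 22/28 of D → 97.43. Capacity used 58/58.
1 item(s) taken whole; one partial (take 22/28 of D).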